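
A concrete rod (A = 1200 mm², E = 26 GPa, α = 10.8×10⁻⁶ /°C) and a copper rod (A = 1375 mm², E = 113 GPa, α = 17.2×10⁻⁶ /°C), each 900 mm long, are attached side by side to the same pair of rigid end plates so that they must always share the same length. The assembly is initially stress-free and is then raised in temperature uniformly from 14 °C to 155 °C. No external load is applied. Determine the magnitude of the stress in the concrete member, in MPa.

The copper has the larger α, so on heating it would change length more than the concrete if both were free. The rigid plates force a common final length, so the copper is put into compression and the concrete into tension, with equal and opposite forces P (no external load).
Setting the final lengths equal and cancelling L: (α₁ − α₂)ΔT = P/(A₁E₁) + P/(A₂E₂).
|α₁ − α₂|·ΔT = 6.4×10⁻⁶ × 141 = 0.0009024.
1/(A₁E₁) + 1/(A₂E₂) = 1/(1200×26×10³) + 1/(1375×113×10³) = 3.849×10⁻⁸ N⁻¹.
So P = 0.0009024 / 3.849×10⁻⁸ = 23.45 kN.
σ_{concrete} = P/A₁ = 23450/1200 = 19.54 MPa, tensile.

σ ≈ 19.5 MPa (tensile)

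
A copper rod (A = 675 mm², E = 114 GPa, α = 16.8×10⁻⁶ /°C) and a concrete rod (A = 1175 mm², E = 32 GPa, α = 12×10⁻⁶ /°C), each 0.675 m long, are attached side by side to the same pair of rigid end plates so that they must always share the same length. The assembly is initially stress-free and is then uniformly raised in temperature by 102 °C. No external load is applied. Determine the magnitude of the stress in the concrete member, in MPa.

The copper has the larger α, so on heating it would change length more than the concrete if both were free. The rigid plates force a common final length, so the copper is put into compression and the concrete into tension, with equal and opposite forces P (no external load).
Compatibility of the two members (thermal + elastic change equal): (α₁ − α₂)ΔT = P·[1/(A₁E₁) + 1/(A₂E₂)].
|α₁ − α₂|·ΔT = 4.8×10⁻⁶ × 102 = 0.0004896.
1/(A₁E₁) + 1/(A₂E₂) = 1/(675×114×10³) + 1/(1175×32×10³) = 3.959×10⁻⁸ N⁻¹.
P = 0.0004896 / 3.959×10⁻⁸ = 12370 N = 12.37 kN.
σ_{concrete} = P/A₂ = 12370/1175 = 10.52 MPa, tensile.

σ ≈ 10.5 MPa (tensile)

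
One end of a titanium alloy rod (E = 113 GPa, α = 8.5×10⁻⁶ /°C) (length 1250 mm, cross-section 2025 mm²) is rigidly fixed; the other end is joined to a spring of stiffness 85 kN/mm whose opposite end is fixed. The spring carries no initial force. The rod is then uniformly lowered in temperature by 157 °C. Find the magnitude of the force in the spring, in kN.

P ≈ 96.8 kN

The unrestrained thermal change is αΔT L = 8.5×10⁻⁶ × 157 × 1250 = 1.668 mm.
With a force P in the spring, the elastic change of the rod is PL/(AE) and that of the spring is P/k; compatibility requires their sum to equal δ_free.
So P = δ_free / [L/(AE) + 1/k] = 1.668 / [ 1250/(2025×113×10³) + 1/(85×10³) ].
P = 1.668 / 1.723×10⁻⁵ = 96830 N.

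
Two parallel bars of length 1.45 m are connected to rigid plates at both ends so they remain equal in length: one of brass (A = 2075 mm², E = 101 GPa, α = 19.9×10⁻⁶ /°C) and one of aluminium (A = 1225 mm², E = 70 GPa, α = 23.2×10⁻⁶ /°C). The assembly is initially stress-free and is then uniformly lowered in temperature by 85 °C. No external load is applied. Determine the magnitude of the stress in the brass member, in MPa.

Equilibrium of a rigid end plate with no external load gives equal and opposite internal forces ±P in the two members. Since α_{aluminium} > α_{brass}, cooling drives the aluminium into tension and the brass into compression.
Setting the final lengths equal and cancelling L: (α₁ − α₂)ΔT = P/(A₁E₁) + P/(A₂E₂).
|α₁ − α₂|·ΔT = 3.3×10⁻⁶ × 85 = 0.0002805.
1/(A₁E₁) + 1/(A₂E₂) = 1/(2075×101×10³) + 1/(1225×70×10³) = 1.643×10⁻⁸ N⁻¹.
P = 0.0002805 / 1.643×10⁻⁸ = 17070 N = 17.07 kN.
σ_{brass} = P/A₁ = 17070/2075 = 8.226 MPa, compressive.

σ ≈ 8.23 MPa (compressive)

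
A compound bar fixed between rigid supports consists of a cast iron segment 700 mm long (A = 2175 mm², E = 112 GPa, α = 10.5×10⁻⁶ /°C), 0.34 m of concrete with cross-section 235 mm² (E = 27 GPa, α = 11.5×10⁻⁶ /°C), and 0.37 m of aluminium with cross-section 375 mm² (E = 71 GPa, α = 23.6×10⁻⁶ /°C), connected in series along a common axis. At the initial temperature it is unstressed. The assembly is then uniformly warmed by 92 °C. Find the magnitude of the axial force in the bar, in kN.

P ≈ 26.1 kN (compressive)

Free thermal expansion of the whole bar: Σ αᵢΔT Lᵢ = 10.5×10⁻⁶×92×700 + 11.5×10⁻⁶×92×340 + 23.6×10⁻⁶×92×370 = 1.839 mm.
The rigid supports impose zero overall length change; the single axial force P common to all segments must satisfy P Σ Lᵢ/(AᵢEᵢ) = δ_free.
Σ Lᵢ/(AᵢEᵢ) = 700/(2175×112×10³) + 340/(235×27×10³) + 370/(375×71×10³) = 7.036×10⁻⁵ mm/N.
Hence P = δ_free / Σ(L/AE) = 1.839/7.036×10⁻⁵ = 26.14 kN (compressive).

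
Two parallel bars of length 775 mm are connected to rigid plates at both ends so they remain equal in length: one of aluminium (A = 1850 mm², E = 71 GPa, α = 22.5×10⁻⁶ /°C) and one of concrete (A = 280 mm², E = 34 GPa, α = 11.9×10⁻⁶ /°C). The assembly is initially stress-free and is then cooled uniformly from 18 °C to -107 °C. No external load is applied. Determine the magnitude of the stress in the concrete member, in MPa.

Equilibrium of a rigid end plate with no external load gives equal and opposite internal forces ±P in the two members. Since α_{aluminium} > α_{concrete}, cooling drives the aluminium into tension and the concrete into compression.
Setting the final lengths equal and cancelling L: (α₁ − α₂)ΔT = P/(A₁E₁) + P/(A₂E₂).
|α₁ − α₂|·ΔT = 10.6×10⁻⁶ × 125 = 0.001325.
1/(A₁E₁) + 1/(A₂E₂) = 1/(1850×71×10³) + 1/(280×34×10³) = 1.127×10⁻⁷ N⁻¹.
So P = 0.001325 / 1.127×10⁻⁷ = 11.76 kN.
σ_{concrete} = P/A₂ = 11760/280 = 42.01 MPa, compressive.

σ ≈ 42 MPa (compressive)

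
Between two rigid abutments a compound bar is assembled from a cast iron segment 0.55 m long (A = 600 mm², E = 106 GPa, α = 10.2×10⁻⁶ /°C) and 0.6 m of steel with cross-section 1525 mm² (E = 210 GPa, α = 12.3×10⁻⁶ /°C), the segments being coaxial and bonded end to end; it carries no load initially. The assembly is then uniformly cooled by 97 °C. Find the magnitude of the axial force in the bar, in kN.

With the walls removed the bar would change length by δ_free = Σ αᵢΔT Lᵢ = 10.2×10⁻⁶×97×550 + 12.3×10⁻⁶×97×600 = 1.26 mm.
The rigid supports impose zero overall length change; the single axial force P common to all segments must satisfy P Σ Lᵢ/(AᵢEᵢ) = δ_free.
Σ Lᵢ/(AᵢEᵢ) = 550/(600×106×10³) + 600/(1525×210×10³) = 1.052×10⁻⁵ mm/N.
Hence P = δ_free / Σ(L/AE) = 1.26/1.052×10⁻⁵ = 119.8 kN (tensile).

P ≈ 120 kN (tensile)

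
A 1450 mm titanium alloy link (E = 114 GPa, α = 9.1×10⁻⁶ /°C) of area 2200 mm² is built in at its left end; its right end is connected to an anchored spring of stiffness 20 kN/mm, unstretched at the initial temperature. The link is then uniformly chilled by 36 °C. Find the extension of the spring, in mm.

δ ≈ 0.426 mm

The unrestrained thermal change is αΔT L = 9.1×10⁻⁶ × 36 × 1450 = 0.475 mm.
With a force P in the spring, the elastic change of the link is PL/(AE) and that of the spring is P/k; compatibility requires their sum to equal δ_free.
So P = δ_free / [L/(AE) + 1/k] = 0.475 / [ 1450/(2200×114×10³) + 1/(20×10³) ].
P = 0.475 / 5.578×10⁻⁵ = 8516 N.
Spring extension = P/k = 8516/(20×10³) = 0.4258 mm.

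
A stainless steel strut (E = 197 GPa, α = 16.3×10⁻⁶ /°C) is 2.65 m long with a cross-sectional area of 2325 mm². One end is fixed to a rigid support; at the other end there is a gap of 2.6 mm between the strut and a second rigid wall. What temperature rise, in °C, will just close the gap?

ΔT ≈ 60.2 °C

The gap closes when αΔT L = 2.6 mm, since the strut is still unstressed at that instant.
So ΔT = g/(αL) = 2.6/(16.3×10⁻⁶ × 2650) = 60.19 °C.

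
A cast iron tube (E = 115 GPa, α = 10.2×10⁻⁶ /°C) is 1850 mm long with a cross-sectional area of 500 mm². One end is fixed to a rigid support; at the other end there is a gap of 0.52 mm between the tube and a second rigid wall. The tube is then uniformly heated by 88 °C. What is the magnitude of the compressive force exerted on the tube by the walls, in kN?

Unrestrained expansion: δ_free = αΔT L = 10.2×10⁻⁶ × 88 × 1850 = 1.661 mm.
This exceeds the 0.52 mm gap, so the wall pushes back. The portion of expansion that must be recovered elastically is δ_free − gap = 1.661 − 0.52 = 1.141 mm.
Compatibility: PL/(AE) = 1.141 mm, so σ = P/A = E × (1.141/1850) = 70.9 MPa.
Force on the wall = σA = 70.9 × 500 mm² = 35.45 kN.

P ≈ 35.4 kN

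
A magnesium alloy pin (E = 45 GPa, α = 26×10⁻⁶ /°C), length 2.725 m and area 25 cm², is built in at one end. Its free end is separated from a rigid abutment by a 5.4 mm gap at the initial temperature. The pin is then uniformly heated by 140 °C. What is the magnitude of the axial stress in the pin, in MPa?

Unrestrained expansion: δ_free = αΔT L = 26×10⁻⁶ × 140 × 2725 = 9.919 mm.
The gap closes (δ_free > 5.4 mm) and the wall then resists a further 9.919 − 5.4 = 4.519 mm of expansion.
So σ = E(δ_free − g)/L = 45×10³ × 4.519/2725 = 74.63 MPa.

σ ≈ 74.6 MPa (compressive)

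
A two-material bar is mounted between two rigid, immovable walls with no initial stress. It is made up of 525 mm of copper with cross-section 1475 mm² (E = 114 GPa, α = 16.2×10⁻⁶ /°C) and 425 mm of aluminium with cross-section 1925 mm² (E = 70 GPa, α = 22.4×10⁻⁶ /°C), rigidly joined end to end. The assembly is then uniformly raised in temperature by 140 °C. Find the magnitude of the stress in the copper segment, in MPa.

Free thermal expansion of the whole bar: Σ αᵢΔT Lᵢ = 16.2×10⁻⁶×140×525 + 22.4×10⁻⁶×140×425 = 2.523 mm.
Since the ends are fixed, an axial force P builds up, equal in every segment, with P · Σ Lᵢ/(AᵢEᵢ) = δ_free.
Σ Lᵢ/(AᵢEᵢ) = 525/(1475×114×10³) + 425/(1925×70×10³) = 6.276×10⁻⁶ mm/N.
P = 2.523 / 6.276×10⁻⁶ = 402100 N = 402.1 kN, compressive.
σ_{copper} = P / A = 402100 / 1475 = 272.6 MPa.

σ ≈ 273 MPa (compressive)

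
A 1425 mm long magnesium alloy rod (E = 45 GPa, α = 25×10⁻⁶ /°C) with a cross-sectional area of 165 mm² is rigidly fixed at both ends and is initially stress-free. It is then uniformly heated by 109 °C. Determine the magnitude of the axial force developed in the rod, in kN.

P ≈ 20.2 kN (compressive)

Full restraint means ε = 0, so the stress is σ = EαΔT = 45×10³ × 25×10⁻⁶ × 109 = 122.6 MPa.
Then P = σA = 122.6 × 165 mm² = 20.23 kN, compressive.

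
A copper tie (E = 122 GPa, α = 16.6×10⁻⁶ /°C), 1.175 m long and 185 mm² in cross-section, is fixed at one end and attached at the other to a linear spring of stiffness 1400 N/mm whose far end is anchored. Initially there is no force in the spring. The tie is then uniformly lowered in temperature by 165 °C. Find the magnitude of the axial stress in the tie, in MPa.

σ ≈ 22.7 MPa (tensile)

If the spring were absent the tie would shorten by αΔT L = 16.6×10⁻⁶ × 165 × 1175 = 3.218 mm.
Let P be the tensile force in the spring. The tie extends elastically by PL/(AE) and the spring stretches by P/k; together these equal δ_free.
So P = δ_free / [L/(AE) + 1/k] = 3.218 / [ 1175/(185×122×10³) + 1/(1400) ].
P = 3.218 / 0.0007663 = 4200 N.
σ = P/A = 4200/185 = 22.7 MPa.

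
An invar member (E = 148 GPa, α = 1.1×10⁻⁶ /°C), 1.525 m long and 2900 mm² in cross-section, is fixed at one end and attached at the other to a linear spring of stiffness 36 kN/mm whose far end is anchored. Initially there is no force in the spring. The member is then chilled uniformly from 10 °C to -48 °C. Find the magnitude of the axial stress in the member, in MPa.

If the spring were absent the member would shorten by αΔT L = 1.1×10⁻⁶ × 58 × 1525 = 0.0973 mm.
With a force P in the spring, the elastic change of the member is PL/(AE) and that of the spring is P/k; compatibility requires their sum to equal δ_free.
P [ L/(AE) + 1/k ] = δ_free → P [ 1525/(2900×148×10³) + 1/(36×10³) ] = 0.0973.
P = 0.0973 / 3.133×10⁻⁵ = 3105 N.
σ = P/A = 3105/2900 = 1.071 MPa.

σ ≈ 1.07 MPa (tensile)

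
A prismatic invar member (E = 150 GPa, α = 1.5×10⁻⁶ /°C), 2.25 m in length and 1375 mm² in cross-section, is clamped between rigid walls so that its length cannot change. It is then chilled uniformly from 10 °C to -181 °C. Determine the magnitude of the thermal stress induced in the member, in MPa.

With length fixed, the mechanical strain must cancel the thermal strain αΔT = 1.5×10⁻⁶ × 191 = 286.5×10⁻⁶.
The stress required to suppress this strain is σ = Eε = 150×10³ × 286.5×10⁻⁶ = 42.97 MPa, tensile since the member is trying to contract.

σ ≈ 43 MPa (tensile)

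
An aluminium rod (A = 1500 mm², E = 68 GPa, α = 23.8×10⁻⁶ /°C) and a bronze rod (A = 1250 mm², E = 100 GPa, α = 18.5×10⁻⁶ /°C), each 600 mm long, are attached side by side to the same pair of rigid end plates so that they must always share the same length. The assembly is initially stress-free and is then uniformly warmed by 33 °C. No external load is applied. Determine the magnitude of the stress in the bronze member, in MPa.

Equilibrium of a rigid end plate with no external load gives equal and opposite internal forces ±P in the two members. Since α_{aluminium} > α_{bronze}, heating drives the aluminium into compression and the bronze into tension.
Equating the net (thermal + elastic) strains gives |α₁ − α₂|·ΔT = P·[1/(A₁E₁) + 1/(A₂E₂)].
|α₁ − α₂|·ΔT = 5.3×10⁻⁶ × 33 = 0.0001749.
1/(A₁E₁) + 1/(A₂E₂) = 1/(1500×68×10³) + 1/(1250×100×10³) = 1.78×10⁻⁸ N⁻¹.
P = 0.0001749 / 1.78×10⁻⁸ = 9824 N = 9.824 kN.
σ_{bronze} = P/A₂ = 9824/1250 = 7.859 MPa, tensile.

σ ≈ 7.86 MPa (tensile)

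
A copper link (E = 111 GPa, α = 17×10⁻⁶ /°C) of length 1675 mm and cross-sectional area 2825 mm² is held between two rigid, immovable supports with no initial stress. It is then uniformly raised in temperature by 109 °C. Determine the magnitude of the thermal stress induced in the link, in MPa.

σ ≈ 206 MPa (compressive)

The supports are rigid, so the total axial strain is zero. The restrained thermal strain is ε = αΔT = 17×10⁻⁶ × 109 = 1853×10⁻⁶.
Hence σ = E·αΔT = 111×10³ × 1853×10⁻⁶ = 205.7 MPa, compressive.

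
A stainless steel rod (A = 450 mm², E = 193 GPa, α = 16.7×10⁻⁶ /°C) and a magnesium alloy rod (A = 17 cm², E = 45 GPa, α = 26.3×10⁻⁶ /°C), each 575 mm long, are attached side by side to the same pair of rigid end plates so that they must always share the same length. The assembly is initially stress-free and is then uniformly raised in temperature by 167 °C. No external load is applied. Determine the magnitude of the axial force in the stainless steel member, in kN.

P ≈ 65.2 kN (tensile in the stainless steel)

Both members must finish at the same length. With the larger α, the magnesium alloy tends to over-expand; the plates restrain it, putting the magnesium alloy in compression and the stainless steel in tension. With no external load the two internal forces are equal and opposite, magnitude P.
Setting the final lengths equal and cancelling L: (α₁ − α₂)ΔT = P/(A₁E₁) + P/(A₂E₂).
|α₁ − α₂|·ΔT = 9.6×10⁻⁶ × 167 = 0.001603.
1/(A₁E₁) + 1/(A₂E₂) = 1/(450×193×10³) + 1/(1700×45×10³) = 2.459×10⁻⁸ N⁻¹.
So P = 0.001603 / 2.459×10⁻⁸ = 65.21 kN.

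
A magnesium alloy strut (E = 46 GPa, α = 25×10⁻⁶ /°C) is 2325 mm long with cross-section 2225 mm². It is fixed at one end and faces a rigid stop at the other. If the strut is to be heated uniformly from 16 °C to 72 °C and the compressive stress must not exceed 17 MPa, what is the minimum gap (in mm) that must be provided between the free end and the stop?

Free expansion if unrestrained: δ_free = αΔT L = 25×10⁻⁶ × 56 × 2325 = 3.255 mm.
At the allowable stress the elastic shortening the wall may impose is σL/E = 17 × 2325 / (46×10³) = 0.8592 mm.
The gap must absorb the remainder: g_min = 3.255 − 0.8592 = 2.396 mm.

g ≈ 2.4 mm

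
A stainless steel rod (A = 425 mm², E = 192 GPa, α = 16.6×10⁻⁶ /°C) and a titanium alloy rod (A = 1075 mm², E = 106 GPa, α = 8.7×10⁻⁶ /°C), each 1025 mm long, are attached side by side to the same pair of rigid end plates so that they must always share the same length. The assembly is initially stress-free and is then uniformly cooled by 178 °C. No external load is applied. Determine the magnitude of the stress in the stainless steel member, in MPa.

Both members must finish at the same length. With the larger α, the stainless steel tends to over-contract; the plates restrain it, putting the stainless steel in tension and the titanium alloy in compression. With no external load the two internal forces are equal and opposite, magnitude P.
Setting the final lengths equal and cancelling L: (α₁ − α₂)ΔT = P/(A₁E₁) + P/(A₂E₂).
|α₁ − α₂|·ΔT = 7.9×10⁻⁶ × 178 = 0.001406.
1/(A₁E₁) + 1/(A₂E₂) = 1/(425×192×10³) + 1/(1075×106×10³) = 2.103×10⁻⁸ N⁻¹.
So P = 0.001406 / 2.103×10⁻⁸ = 66.86 kN.
σ_{stainless steel} = P/A₁ = 66860/425 = 157.3 MPa, tensile.

σ ≈ 157 MPa (tensile)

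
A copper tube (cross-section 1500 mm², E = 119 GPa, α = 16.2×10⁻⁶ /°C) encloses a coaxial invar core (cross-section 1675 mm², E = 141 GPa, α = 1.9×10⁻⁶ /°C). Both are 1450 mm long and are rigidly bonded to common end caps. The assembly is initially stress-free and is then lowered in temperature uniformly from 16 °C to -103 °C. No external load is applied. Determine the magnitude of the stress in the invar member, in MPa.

σ ≈ 103 MPa (compressive)

Both members must finish at the same length. With the larger α, the copper tends to over-contract; the plates restrain it, putting the copper in tension and the invar in compression. With no external load the two internal forces are equal and opposite, magnitude P.
Compatibility of the two members (thermal + elastic change equal): (α₁ − α₂)ΔT = P·[1/(A₁E₁) + 1/(A₂E₂)].
|α₁ − α₂|·ΔT = 14.3×10⁻⁶ × 119 = 0.001702.
1/(A₁E₁) + 1/(A₂E₂) = 1/(1500×119×10³) + 1/(1675×141×10³) = 9.836×10⁻⁹ N⁻¹.
P = 0.001702 / 9.836×10⁻⁹ = 173000 N = 173 kN.
σ_{invar} = P/A₂ = 173000/1675 = 103.3 MPa, compressive.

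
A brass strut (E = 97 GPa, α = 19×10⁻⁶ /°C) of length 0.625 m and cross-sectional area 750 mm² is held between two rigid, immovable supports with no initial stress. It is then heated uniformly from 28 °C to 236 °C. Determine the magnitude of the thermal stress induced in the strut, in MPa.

The supports are rigid, so the total axial strain is zero. The restrained thermal strain is ε = αΔT = 19×10⁻⁶ × 208 = 3952×10⁻⁶.
The stress required to suppress this strain is σ = Eε = 97×10³ × 3952×10⁻⁶ = 383.3 MPa, compressive since the strut is trying to expand.

σ ≈ 383 MPa (compressive)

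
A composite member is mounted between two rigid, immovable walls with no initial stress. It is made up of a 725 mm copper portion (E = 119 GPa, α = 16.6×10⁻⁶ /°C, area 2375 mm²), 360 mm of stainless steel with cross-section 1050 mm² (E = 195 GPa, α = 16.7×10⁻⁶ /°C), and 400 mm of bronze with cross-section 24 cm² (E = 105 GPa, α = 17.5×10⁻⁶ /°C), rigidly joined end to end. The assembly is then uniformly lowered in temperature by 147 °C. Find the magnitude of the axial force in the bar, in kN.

P ≈ 623 kN (tensile)

With the walls removed the bar would change length by δ_free = Σ αᵢΔT Lᵢ = 16.6×10⁻⁶×147×725 + 16.7×10⁻⁶×147×360 + 17.5×10⁻⁶×147×400 = 3.682 mm.
Since the ends are fixed, an axial force P builds up, equal in every segment, with P · Σ Lᵢ/(AᵢEᵢ) = δ_free.
The series flexibility is Σ Lᵢ/(AᵢEᵢ) = 725/(2375×119×10³) + 360/(1050×195×10³) + 400/(2400×105×10³) = 5.911×10⁻⁶ mm/N.
P = 3.682 / 5.911×10⁻⁶ = 622900 N = 622.9 kN, tensile.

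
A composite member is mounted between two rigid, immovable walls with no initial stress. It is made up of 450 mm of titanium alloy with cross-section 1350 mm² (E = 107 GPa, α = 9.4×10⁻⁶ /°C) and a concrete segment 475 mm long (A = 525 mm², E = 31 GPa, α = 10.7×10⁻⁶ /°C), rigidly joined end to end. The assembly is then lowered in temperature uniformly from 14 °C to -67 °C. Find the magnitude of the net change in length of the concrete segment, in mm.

With the walls removed the bar would change length by δ_free = Σ αᵢΔT Lᵢ = 9.4×10⁻⁶×81×450 + 10.7×10⁻⁶×81×475 = 0.7543 mm.
Since the ends are fixed, an axial force P builds up, equal in every segment, with P · Σ Lᵢ/(AᵢEᵢ) = δ_free.
Σ Lᵢ/(AᵢEᵢ) = 450/(1350×107×10³) + 475/(525×31×10³) = 3.23×10⁻⁵ mm/N.
P = 0.7543 / 3.23×10⁻⁵ = 23350 N = 23.35 kN, tensile.
For the concrete segment, free thermal change = 10.7×10⁻⁶×81×475 = 0.4117 mm and elastic change from P = 23350×475/(525×31×10³) = 0.6816 mm; these oppose, so the net change is 0.27 mm (segment lengthens).

|ΔL| ≈ 0.27 mm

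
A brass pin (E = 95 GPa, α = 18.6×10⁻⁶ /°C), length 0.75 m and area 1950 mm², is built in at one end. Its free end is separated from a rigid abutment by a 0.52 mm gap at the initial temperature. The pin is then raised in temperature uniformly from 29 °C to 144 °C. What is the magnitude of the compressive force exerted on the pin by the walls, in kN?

Free thermal elongation = αΔT L = 18.6×10⁻⁶ × 115 × 750 = 1.604 mm.
The gap closes (δ_free > 0.52 mm) and the wall then resists a further 1.604 − 0.52 = 1.084 mm of expansion.
That suppressed elongation corresponds to σ = E·Δ/L = 95×10³ × 1.084/750 = 137.3 MPa.
P = σA = 137.3 × 1950 = 267.8 kN.

P ≈ 268 kN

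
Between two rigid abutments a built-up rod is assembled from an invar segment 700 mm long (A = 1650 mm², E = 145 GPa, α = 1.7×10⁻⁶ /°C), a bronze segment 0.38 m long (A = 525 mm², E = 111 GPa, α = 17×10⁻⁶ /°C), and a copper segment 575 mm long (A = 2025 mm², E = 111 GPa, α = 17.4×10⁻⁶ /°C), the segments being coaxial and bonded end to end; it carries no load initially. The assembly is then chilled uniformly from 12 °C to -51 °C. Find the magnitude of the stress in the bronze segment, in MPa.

Free thermal contraction of the whole bar: Σ αᵢΔT Lᵢ = 1.7×10⁻⁶×63×700 + 17×10⁻⁶×63×380 + 17.4×10⁻⁶×63×575 = 1.112 mm.
The walls prevent any net length change, so an axial force P (same in every segment) develops. Compatibility: P · Σ Lᵢ/(AᵢEᵢ) = δ_free.
Σ Lᵢ/(AᵢEᵢ) = 700/(1650×145×10³) + 380/(525×111×10³) + 575/(2025×111×10³) = 1.2×10⁻⁵ mm/N.
Hence P = δ_free / Σ(L/AE) = 1.112/1.2×10⁻⁵ = 92.65 kN (tensile).
σ_{bronze} = P / A = 92650 / 525 = 176.5 MPa.

σ ≈ 176 MPa (tensile)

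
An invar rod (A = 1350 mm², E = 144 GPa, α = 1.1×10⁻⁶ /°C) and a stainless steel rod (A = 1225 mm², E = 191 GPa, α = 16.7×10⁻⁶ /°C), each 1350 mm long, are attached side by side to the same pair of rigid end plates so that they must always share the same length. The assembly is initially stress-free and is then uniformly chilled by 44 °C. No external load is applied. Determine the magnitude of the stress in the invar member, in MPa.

Equilibrium of a rigid end plate with no external load gives equal and opposite internal forces ±P in the two members. Since α_{stainless steel} > α_{invar}, cooling drives the stainless steel into tension and the invar into compression.
Setting the final lengths equal and cancelling L: (α₁ − α₂)ΔT = P/(A₁E₁) + P/(A₂E₂).
|α₁ − α₂|·ΔT = 15.6×10⁻⁶ × 44 = 0.0006864.
1/(A₁E₁) + 1/(A₂E₂) = 1/(1350×144×10³) + 1/(1225×191×10³) = 9.418×10⁻⁹ N⁻¹.
P = 0.0006864 / 9.418×10⁻⁹ = 72880 N = 72.88 kN.
σ_{invar} = P/A₁ = 72880/1350 = 53.99 MPa, compressive.

σ ≈ 54 MPa (compressive)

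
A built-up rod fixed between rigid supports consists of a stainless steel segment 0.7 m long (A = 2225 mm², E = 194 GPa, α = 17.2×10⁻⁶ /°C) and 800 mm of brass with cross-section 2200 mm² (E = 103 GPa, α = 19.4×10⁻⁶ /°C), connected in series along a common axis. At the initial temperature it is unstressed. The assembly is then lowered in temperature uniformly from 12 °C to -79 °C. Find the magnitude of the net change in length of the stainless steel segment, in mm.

|ΔL| ≈ 0.306 mm

With the walls removed the bar would change length by δ_free = Σ αᵢΔT Lᵢ = 17.2×10⁻⁶×91×700 + 19.4×10⁻⁶×91×800 = 2.508 mm.
The rigid supports impose zero overall length change; the single axial force P common to all segments must satisfy P Σ Lᵢ/(AᵢEᵢ) = δ_free.
Σ Lᵢ/(AᵢEᵢ) = 700/(2225×194×10³) + 800/(2200×103×10³) = 5.152×10⁻⁶ mm/N.
P = 2.508 / 5.152×10⁻⁶ = 486800 N = 486.8 kN, tensile.
For the stainless steel segment, free thermal change = 17.2×10⁻⁶×91×700 = 1.096 mm and elastic change from P = 486800×700/(2225×194×10³) = 0.7894 mm; these oppose, so the net change is 0.306 mm (segment shortens).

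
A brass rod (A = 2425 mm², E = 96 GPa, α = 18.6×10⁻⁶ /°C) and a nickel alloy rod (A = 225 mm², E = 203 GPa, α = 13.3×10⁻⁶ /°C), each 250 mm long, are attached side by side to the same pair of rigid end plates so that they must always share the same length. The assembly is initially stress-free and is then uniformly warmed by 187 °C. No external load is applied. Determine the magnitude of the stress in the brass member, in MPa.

Both members must finish at the same length. With the larger α, the brass tends to over-expand; the plates restrain it, putting the brass in compression and the nickel alloy in tension. With no external load the two internal forces are equal and opposite, magnitude P.
Setting the final lengths equal and cancelling L: (α₁ − α₂)ΔT = P/(A₁E₁) + P/(A₂E₂).
|α₁ − α₂|·ΔT = 5.3×10⁻⁶ × 187 = 0.0009911.
1/(A₁E₁) + 1/(A₂E₂) = 1/(2425×96×10³) + 1/(225×203×10³) = 2.619×10⁻⁸ N⁻¹.
So P = 0.0009911 / 2.619×10⁻⁸ = 37.84 kN.
σ_{brass} = P/A₁ = 37840/2425 = 15.61 MPa, compressive.

σ ≈ 15.6 MPa (compressive)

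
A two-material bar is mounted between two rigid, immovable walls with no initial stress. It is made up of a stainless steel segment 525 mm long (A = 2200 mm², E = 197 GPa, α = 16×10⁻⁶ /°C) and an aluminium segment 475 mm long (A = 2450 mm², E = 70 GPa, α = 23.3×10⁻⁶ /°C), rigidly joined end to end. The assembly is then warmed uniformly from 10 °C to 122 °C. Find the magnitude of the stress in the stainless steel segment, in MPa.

With the walls removed the bar would change length by δ_free = Σ αᵢΔT Lᵢ = 16×10⁻⁶×112×525 + 23.3×10⁻⁶×112×475 = 2.18 mm.
Since the ends are fixed, an axial force P builds up, equal in every segment, with P · Σ Lᵢ/(AᵢEᵢ) = δ_free.
The series flexibility is Σ Lᵢ/(AᵢEᵢ) = 525/(2200×197×10³) + 475/(2450×70×10³) = 3.981×10⁻⁶ mm/N.
Hence P = δ_free / Σ(L/AE) = 2.18/3.981×10⁻⁶ = 547.7 kN (compressive).
σ_{stainless steel} = P / A = 547700 / 2200 = 248.9 MPa.

σ ≈ 249 MPa (compressive)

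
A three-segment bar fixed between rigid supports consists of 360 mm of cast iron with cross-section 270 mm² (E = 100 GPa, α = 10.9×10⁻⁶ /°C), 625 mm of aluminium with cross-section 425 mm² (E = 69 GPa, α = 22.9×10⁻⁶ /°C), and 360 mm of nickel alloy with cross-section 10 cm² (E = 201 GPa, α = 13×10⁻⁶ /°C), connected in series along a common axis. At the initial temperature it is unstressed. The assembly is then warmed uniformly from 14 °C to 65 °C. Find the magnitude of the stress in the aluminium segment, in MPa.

With the walls removed the bar would change length by δ_free = Σ αᵢΔT Lᵢ = 10.9×10⁻⁶×51×360 + 22.9×10⁻⁶×51×625 + 13×10⁻⁶×51×360 = 1.169 mm.
The walls prevent any net length change, so an axial force P (same in every segment) develops. Compatibility: P · Σ Lᵢ/(AᵢEᵢ) = δ_free.
The series flexibility is Σ Lᵢ/(AᵢEᵢ) = 360/(270×100×10³) + 625/(425×69×10³) + 360/(1000×201×10³) = 3.644×10⁻⁵ mm/N.
So P = 1.169 / 3.644×10⁻⁵ = 32.08 kN, compressive.
σ_{aluminium} = P / A = 32080 / 425 = 75.47 MPa.

σ ≈ 75.5 MPa (compressive)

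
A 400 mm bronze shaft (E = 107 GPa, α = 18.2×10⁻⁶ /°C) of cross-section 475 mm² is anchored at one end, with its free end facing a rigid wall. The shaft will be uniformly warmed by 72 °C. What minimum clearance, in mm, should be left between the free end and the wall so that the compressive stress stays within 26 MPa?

With no wall the shaft would lengthen by αΔT L = 18.2×10⁻⁶ × 72 × 400 = 0.5242 mm.
A stress of 26 MPa corresponds to the wall pushing the shaft back by σL/E = 26×400/(107×10³) = 0.0972 mm.
The gap must absorb the remainder: g_min = 0.5242 − 0.0972 = 0.427 mm.

g ≈ 0.427 mm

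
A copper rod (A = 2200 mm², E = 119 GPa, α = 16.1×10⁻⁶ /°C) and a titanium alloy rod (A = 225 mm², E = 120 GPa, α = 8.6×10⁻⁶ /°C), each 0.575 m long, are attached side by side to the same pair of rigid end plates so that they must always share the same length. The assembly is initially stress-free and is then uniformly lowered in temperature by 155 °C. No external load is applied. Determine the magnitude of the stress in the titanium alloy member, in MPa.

Both members must finish at the same length. With the larger α, the copper tends to over-contract; the plates restrain it, putting the copper in tension and the titanium alloy in compression. With no external load the two internal forces are equal and opposite, magnitude P.
Setting the final lengths equal and cancelling L: (α₁ − α₂)ΔT = P/(A₁E₁) + P/(A₂E₂).
|α₁ − α₂|·ΔT = 7.5×10⁻⁶ × 155 = 0.001163.
1/(A₁E₁) + 1/(A₂E₂) = 1/(2200×119×10³) + 1/(225×120×10³) = 4.086×10⁻⁸ N⁻¹.
P = 0.001163 / 4.086×10⁻⁸ = 28450 N = 28.45 kN.
σ_{titanium alloy} = P/A₂ = 28450/225 = 126.5 MPa, compressive.

σ ≈ 126 MPa (compressive)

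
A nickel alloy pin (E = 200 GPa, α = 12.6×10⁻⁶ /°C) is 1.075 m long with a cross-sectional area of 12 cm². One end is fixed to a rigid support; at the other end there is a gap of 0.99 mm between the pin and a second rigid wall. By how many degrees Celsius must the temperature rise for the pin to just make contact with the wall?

ΔT ≈ 73.1 °C

Contact occurs when the free expansion equals the gap: αΔT L = 0.99 mm.
ΔT = 0.99 / (12.6×10⁻⁶ × 1075) = 73.09 °C.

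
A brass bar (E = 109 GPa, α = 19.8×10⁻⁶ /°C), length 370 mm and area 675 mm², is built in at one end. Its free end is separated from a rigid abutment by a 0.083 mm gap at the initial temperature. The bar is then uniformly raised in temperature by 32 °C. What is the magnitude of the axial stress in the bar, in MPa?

σ ≈ 44.6 MPa (compressive)

Unrestrained expansion: δ_free = αΔT L = 19.8×10⁻⁶ × 32 × 370 = 0.2344 mm.
This exceeds the 0.083 mm gap, so the wall pushes back. The portion of expansion that must be recovered elastically is δ_free − gap = 0.2344 − 0.083 = 0.1514 mm.
Compatibility: PL/(AE) = 0.1514 mm, so σ = P/A = E × (0.1514/370) = 44.61 MPa.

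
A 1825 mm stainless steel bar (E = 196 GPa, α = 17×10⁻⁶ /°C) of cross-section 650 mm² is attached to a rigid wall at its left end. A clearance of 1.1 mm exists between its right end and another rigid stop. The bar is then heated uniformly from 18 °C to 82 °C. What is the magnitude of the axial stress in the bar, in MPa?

σ ≈ 95.1 MPa (compressive)

Unrestrained expansion: δ_free = αΔT L = 17×10⁻⁶ × 64 × 1825 = 1.986 mm.
This exceeds the 1.1 mm gap, so the wall pushes back. The portion of expansion that must be recovered elastically is δ_free − gap = 1.986 − 1.1 = 0.8856 mm.
So σ = E(δ_free − g)/L = 196×10³ × 0.8856/1825 = 95.11 MPa.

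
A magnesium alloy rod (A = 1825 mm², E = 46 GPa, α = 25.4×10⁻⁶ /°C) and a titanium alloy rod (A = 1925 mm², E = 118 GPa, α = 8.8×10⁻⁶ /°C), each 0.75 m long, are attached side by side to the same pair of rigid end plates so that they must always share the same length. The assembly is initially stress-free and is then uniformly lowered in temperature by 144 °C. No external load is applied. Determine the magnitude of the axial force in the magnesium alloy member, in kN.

P ≈ 147 kN (tensile in the magnesium alloy)

The magnesium alloy has the larger α, so on cooling it would change length more than the titanium alloy if both were free. The rigid plates force a common final length, so the magnesium alloy is put into tension and the titanium alloy into compression, with equal and opposite forces P (no external load).
Setting the final lengths equal and cancelling L: (α₁ − α₂)ΔT = P/(A₁E₁) + P/(A₂E₂).
|α₁ − α₂|·ΔT = 16.6×10⁻⁶ × 144 = 0.00239.
1/(A₁E₁) + 1/(A₂E₂) = 1/(1825×46×10³) + 1/(1925×118×10³) = 1.631×10⁻⁸ N⁻¹.
So P = 0.00239 / 1.631×10⁻⁸ = 146.5 kN.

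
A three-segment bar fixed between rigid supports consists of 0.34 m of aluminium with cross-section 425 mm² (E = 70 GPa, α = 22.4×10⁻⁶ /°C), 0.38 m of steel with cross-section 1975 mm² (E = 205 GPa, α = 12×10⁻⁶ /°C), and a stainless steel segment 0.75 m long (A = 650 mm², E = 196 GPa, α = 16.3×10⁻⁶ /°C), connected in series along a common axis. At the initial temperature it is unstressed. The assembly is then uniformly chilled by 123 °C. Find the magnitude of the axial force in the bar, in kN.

P ≈ 164 kN (tensile)

With the walls removed the bar would change length by δ_free = Σ αᵢΔT Lᵢ = 22.4×10⁻⁶×123×340 + 12×10⁻⁶×123×380 + 16.3×10⁻⁶×123×750 = 3.001 mm.
The walls prevent any net length change, so an axial force P (same in every segment) develops. Compatibility: P · Σ Lᵢ/(AᵢEᵢ) = δ_free.
The series flexibility is Σ Lᵢ/(AᵢEᵢ) = 340/(425×70×10³) + 380/(1975×205×10³) + 750/(650×196×10³) = 1.825×10⁻⁵ mm/N.
So P = 3.001 / 1.825×10⁻⁵ = 164.4 kN, tensile.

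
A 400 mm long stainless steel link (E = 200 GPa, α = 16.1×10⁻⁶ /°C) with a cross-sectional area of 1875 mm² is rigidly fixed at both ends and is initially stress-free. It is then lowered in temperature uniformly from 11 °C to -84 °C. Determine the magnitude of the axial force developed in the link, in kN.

P ≈ 574 kN (tensile)

Full restraint means ε = 0, so the stress is σ = EαΔT = 200×10³ × 16.1×10⁻⁶ × 95 = 305.9 MPa.
Then P = σA = 305.9 × 1875 mm² = 573.6 kN, tensile.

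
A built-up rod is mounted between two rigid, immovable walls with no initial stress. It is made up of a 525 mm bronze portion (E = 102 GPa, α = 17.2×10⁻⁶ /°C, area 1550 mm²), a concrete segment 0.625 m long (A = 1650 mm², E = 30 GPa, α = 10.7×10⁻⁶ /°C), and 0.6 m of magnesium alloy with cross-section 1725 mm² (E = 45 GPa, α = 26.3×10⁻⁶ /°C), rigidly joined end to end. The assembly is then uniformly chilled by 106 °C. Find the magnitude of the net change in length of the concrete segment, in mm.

|ΔL| ≈ 1.07 mm

If the supports were absent, the total length change would be Σ αᵢΔT Lᵢ = 17.2×10⁻⁶×106×525 + 10.7×10⁻⁶×106×625 + 26.3×10⁻⁶×106×600 = 3.339 mm.
Since the ends are fixed, an axial force P builds up, equal in every segment, with P · Σ Lᵢ/(AᵢEᵢ) = δ_free.
The series flexibility is Σ Lᵢ/(AᵢEᵢ) = 525/(1550×102×10³) + 625/(1650×30×10³) + 600/(1725×45×10³) = 2.368×10⁻⁵ mm/N.
P = 3.339 / 2.368×10⁻⁵ = 141000 N = 141 kN, tensile.
For the concrete segment, free thermal change = 10.7×10⁻⁶×106×625 = 0.7089 mm and elastic change from P = 141000×625/(1650×30×10³) = 1.78 mm; these oppose, so the net change is 1.07 mm (segment lengthens).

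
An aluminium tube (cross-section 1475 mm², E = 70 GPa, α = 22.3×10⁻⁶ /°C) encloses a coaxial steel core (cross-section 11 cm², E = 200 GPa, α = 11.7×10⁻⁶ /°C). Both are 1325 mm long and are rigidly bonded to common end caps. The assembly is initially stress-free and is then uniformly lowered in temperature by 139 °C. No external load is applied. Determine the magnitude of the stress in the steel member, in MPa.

Equilibrium of a rigid end plate with no external load gives equal and opposite internal forces ±P in the two members. Since α_{aluminium} > α_{steel}, cooling drives the aluminium into tension and the steel into compression.
Setting the final lengths equal and cancelling L: (α₁ − α₂)ΔT = P/(A₁E₁) + P/(A₂E₂).
|α₁ − α₂|·ΔT = 10.6×10⁻⁶ × 139 = 0.001473.
1/(A₁E₁) + 1/(A₂E₂) = 1/(1475×70×10³) + 1/(1100×200×10³) = 1.423×10⁻⁸ N⁻¹.
So P = 0.001473 / 1.423×10⁻⁸ = 103.5 kN.
σ_{steel} = P/A₂ = 103500/1100 = 94.12 MPa, compressive.

σ ≈ 94.1 MPa (compressive)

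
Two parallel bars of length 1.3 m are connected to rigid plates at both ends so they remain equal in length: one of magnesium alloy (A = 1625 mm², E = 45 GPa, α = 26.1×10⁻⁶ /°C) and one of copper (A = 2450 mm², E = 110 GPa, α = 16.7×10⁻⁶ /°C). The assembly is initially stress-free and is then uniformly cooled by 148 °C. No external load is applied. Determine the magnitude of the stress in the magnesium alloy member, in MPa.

σ ≈ 49.2 MPa (tensile)

Both members must finish at the same length. With the larger α, the magnesium alloy tends to over-contract; the plates restrain it, putting the magnesium alloy in tension and the copper in compression. With no external load the two internal forces are equal and opposite, magnitude P.
Compatibility of the two members (thermal + elastic change equal): (α₁ − α₂)ΔT = P·[1/(A₁E₁) + 1/(A₂E₂)].
|α₁ − α₂|·ΔT = 9.4×10⁻⁶ × 148 = 0.001391.
1/(A₁E₁) + 1/(A₂E₂) = 1/(1625×45×10³) + 1/(2450×110×10³) = 1.739×10⁻⁸ N⁻¹.
P = 0.001391 / 1.739×10⁻⁸ = 80020 N = 80.02 kN.
σ_{magnesium alloy} = P/A₁ = 80020/1625 = 49.24 MPa, tensile.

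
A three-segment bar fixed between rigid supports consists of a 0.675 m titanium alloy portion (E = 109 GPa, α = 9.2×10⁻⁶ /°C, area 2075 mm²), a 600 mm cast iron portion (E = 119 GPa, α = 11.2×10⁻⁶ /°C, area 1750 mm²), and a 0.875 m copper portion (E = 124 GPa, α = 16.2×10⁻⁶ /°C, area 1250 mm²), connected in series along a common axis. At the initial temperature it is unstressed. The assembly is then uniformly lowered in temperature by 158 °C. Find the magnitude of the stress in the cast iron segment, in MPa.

σ ≈ 213 MPa (tensile)

With the walls removed the bar would change length by δ_free = Σ αᵢΔT Lᵢ = 9.2×10⁻⁶×158×675 + 11.2×10⁻⁶×158×600 + 16.2×10⁻⁶×158×875 = 4.283 mm.
The rigid supports impose zero overall length change; the single axial force P common to all segments must satisfy P Σ Lᵢ/(AᵢEᵢ) = δ_free.
Σ Lᵢ/(AᵢEᵢ) = 675/(2075×109×10³) + 600/(1750×119×10³) + 875/(1250×124×10³) = 1.151×10⁻⁵ mm/N.
So P = 4.283 / 1.151×10⁻⁵ = 372.1 kN, tensile.
σ_{cast iron} = P / A = 372100 / 1750 = 212.6 MPa.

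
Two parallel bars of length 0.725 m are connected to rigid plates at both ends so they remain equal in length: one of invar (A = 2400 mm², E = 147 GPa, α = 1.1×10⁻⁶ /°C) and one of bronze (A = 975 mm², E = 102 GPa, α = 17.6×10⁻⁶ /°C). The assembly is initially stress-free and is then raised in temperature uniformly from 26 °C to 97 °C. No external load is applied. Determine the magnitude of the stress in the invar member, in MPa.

σ ≈ 37.9 MPa (tensile)

Equilibrium of a rigid end plate with no external load gives equal and opposite internal forces ±P in the two members. Since α_{bronze} > α_{invar}, heating drives the bronze into compression and the invar into tension.
Equating the net (thermal + elastic) strains gives |α₁ − α₂|·ΔT = P·[1/(A₁E₁) + 1/(A₂E₂)].
|α₁ − α₂|·ΔT = 16.5×10⁻⁶ × 71 = 0.001171.
1/(A₁E₁) + 1/(A₂E₂) = 1/(2400×147×10³) + 1/(975×102×10³) = 1.289×10⁻⁸ N⁻¹.
P = 0.001171 / 1.289×10⁻⁸ = 90890 N = 90.89 kN.
σ_{invar} = P/A₁ = 90890/2400 = 37.87 MPa, tensile.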